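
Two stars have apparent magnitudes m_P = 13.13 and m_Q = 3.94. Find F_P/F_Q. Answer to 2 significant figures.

F_P/F_Q ≈ 2.1×10^-4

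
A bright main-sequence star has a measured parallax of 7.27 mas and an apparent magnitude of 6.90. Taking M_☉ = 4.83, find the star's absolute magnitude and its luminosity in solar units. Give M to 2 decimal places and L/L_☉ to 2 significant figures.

d = 1/p = 1000/7.27 mas = 137.6 pc
M = m − 5 log₁₀ d + 5 = 6.90 − 5·2.1385 + 5 = 1.208
M − M_☉ = 1.208 − 4.83 = -3.622
L/L_☉ = 10^(−0.4 × -3.622) = 28.11

M ≈ 1.21; L/L_☉ ≈ 28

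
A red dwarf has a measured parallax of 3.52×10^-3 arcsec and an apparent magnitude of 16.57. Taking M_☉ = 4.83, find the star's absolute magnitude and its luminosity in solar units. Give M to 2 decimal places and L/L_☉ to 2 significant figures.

d = 1/p = 1/3.52×10^-3″ = 284.1 pc
M = m − 5 log₁₀ d + 5 = 16.57 − 5·2.4535 + 5 = 9.303
M − M_☉ = 9.303 − 4.83 = 4.473
L/L_☉ = 10^(−0.4 × 4.473) = 0.01625

M ≈ 9.30; L/L_☉ ≈ 0.016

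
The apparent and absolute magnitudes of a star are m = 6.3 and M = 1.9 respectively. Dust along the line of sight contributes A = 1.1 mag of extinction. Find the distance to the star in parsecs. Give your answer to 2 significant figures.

d ≈ 46 pc

m − M = 5 log₁₀(d/10 pc) + A  ⇒  6.3 − (1.9) − 1.1 = 5 log₁₀(d/10)
3.300 = 5 log₁₀(d/10)
log₁₀ d = (m − M − A)/5 + 1 = 1.6600
d = 10^1.6600 = 45.71 pc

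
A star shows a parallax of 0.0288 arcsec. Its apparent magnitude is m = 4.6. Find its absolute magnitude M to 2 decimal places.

d = 1/p = 1/0.0288″ = 34.72 pc
5 log₁₀(d/10 pc) = 5 log₁₀(34.72) − 5 = 2.703
M = m − 5 log₁₀(d/10) = 4.6 − 2.703 = 1.897

M ≈ 1.90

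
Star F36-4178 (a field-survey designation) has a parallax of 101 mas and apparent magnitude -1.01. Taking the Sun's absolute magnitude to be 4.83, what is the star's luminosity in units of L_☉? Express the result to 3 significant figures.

L/L_☉ ≈ 212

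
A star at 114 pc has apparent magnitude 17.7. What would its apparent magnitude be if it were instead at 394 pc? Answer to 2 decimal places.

m ≈ 20.39

Flux ∝ 1/d², so Δm = 5 log₁₀(d₂/d₁) = 5 log₁₀(394/114) = 2.693
m₂ = m₁ + Δm = 17.7 + (2.693) = 20.393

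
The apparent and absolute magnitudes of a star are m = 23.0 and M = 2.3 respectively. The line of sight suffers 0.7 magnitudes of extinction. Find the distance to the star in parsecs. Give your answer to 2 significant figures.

m − M = 5 log₁₀(d/10 pc) + A  ⇒  23.0 − (2.3) − 0.7 = 5 log₁₀(d/10)
20.000 = 5 log₁₀(d/10)
log₁₀ d = (m − M − A)/5 + 1 = 5.0000
d = 10^5.0000 = 100000 pc

d ≈ 100000 pc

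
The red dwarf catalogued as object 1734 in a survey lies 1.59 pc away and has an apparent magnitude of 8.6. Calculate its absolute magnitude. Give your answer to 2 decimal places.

M ≈ 12.59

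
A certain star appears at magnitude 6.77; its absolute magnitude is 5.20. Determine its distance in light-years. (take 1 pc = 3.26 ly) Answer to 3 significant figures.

d ≈ 67.2 ly

Distance modulus: m − M = 6.77 − (5.20) = 1.570
m − M = 5 log₁₀ d − 5
log₁₀ d = (m − M)/5 + 1 = 1.3140
d = 10^1.3140 = 20.61 pc
= 67.18 ly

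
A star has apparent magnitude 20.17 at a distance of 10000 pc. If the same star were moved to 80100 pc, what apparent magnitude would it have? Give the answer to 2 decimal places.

m ≈ 24.69

Flux ∝ 1/d², so Δm = 5 log₁₀(d₂/d₁) = 5 log₁₀(80100/10000) = 4.518
m₂ = m₁ + Δm = 20.17 + (4.518) = 24.688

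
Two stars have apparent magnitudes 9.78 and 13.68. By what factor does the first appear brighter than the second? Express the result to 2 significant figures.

Δm = 9.78 − (13.68) = -3.90
Flux ratio = 10^(−0.4 Δm) = 10^(−0.4 × -3.90) = 10^1.560 = 36.31

36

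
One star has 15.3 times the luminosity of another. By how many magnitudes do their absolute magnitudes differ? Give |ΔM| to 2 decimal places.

|ΔM| ≈ 2.96

Pogson: ΔM = −2.5 log₁₀(ratio) = −2.5 log₁₀(15.3) = −2.5 × 1.1847 = -2.962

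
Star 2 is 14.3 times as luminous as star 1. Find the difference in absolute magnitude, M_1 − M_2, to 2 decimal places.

Pogson: ΔM = −2.5 log₁₀(ratio) = −2.5 log₁₀(14.3) = −2.5 × 1.1553 = -2.888
Star 2 is brighter so has the smaller magnitude: M_1 − M_2 is positive.

M_1 − M_2 ≈ 2.89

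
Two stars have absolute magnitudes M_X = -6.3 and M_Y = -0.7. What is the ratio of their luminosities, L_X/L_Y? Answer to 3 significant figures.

ΔM = M_X − M_Y = -5.6
L_X/L_Y = 10^(−0.4 ΔM) = 10^2.240 = 173.8

L_X/L_Y ≈ 174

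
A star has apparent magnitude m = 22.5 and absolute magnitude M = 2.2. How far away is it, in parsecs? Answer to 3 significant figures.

d ≈ 115000 pc

Distance modulus: m − M = 22.5 − (2.2) = 20.300
m − M = 5 log₁₀ d − 5
log₁₀ d = (m − M)/5 + 1 = 5.0600
d = 10^5.0600 = 114800 pc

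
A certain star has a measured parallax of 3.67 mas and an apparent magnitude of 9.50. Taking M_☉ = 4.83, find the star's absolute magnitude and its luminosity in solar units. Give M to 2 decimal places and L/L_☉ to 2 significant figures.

d = 1/p = 1000/3.67 mas = 272.5 pc
M = m − 5 log₁₀ d + 5 = 9.50 − 5·2.4353 + 5 = 2.323
M − M_☉ = 2.323 − 4.83 = -2.507
L/L_☉ = 10^(−0.4 × -2.507) = 10.06

M ≈ 2.32; L/L_☉ ≈ 10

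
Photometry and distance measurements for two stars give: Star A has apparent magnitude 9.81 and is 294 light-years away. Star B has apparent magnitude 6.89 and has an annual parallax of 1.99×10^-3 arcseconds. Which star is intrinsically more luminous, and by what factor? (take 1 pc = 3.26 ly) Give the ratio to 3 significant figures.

Star B is more luminous, by a factor of 457.

Star A: d = 294 ly / 3.26 = 90.18 pc
Star A: M = m − 5 log₁₀ d + 5 = 9.81 − 5·1.9551 + 5 = 5.034
Star B: d = 1/p = 1/1.99×10^-3″ = 502.5 pc
Star B: M = m − 5 log₁₀ d + 5 = 6.89 − 5·2.7011 + 5 = -1.616
ΔM = M_A − M_B = 5.034 − (-1.616) = 6.650; smaller M is more luminous → Star B.
L ratio = 10^(0.4 |ΔM|) = 10^2.660 = 457.1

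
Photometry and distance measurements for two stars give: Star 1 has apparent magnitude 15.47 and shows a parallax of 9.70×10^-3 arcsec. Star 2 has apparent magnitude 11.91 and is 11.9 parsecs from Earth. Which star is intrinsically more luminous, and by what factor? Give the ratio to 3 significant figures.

Star 1 is more luminous, by a factor of 2.83.

Star 1: d = 1/p = 1/9.70×10^-3″ = 103.1 pc
Star 1: M = m − 5 log₁₀ d + 5 = 15.47 − 5·2.0132 + 5 = 10.404
Star 2: M = m − 5 log₁₀ d + 5 = 11.91 − 5·1.0755 + 5 = 11.532
ΔM = M_1 − M_2 = 10.404 − (11.532) = -1.128; smaller M is more luminous → Star 1.
L ratio = 10^(0.4 |ΔM|) = 10^0.451 = 2.827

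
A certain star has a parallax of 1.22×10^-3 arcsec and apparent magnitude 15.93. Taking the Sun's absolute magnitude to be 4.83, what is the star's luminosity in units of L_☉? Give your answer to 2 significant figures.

d = 1/p = 1/1.22×10^-3″ = 819.7 pc
M = m − 5 log₁₀ d + 5 = 15.93 − 5·2.9136 + 5 = 6.362
M − M_☉ = 6.362 − 4.83 = 1.532
L/L_☉ = 10^(−0.4 × 1.532) = 0.2439

L/L_☉ ≈ 0.24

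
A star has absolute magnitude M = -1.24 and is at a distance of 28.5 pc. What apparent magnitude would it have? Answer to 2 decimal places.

m ≈ 1.03

m = M + 5 log₁₀ d − 5 = -1.24 + 5·1.4548 − 5 = 1.034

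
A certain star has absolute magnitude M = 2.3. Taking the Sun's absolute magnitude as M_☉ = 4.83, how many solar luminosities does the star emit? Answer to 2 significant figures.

M − M_☉ = 2.3 − 4.83 = -2.530
L/L_☉ = 10^(−0.4 (M − M_☉)) = 10^1.012 = 10.28

L/L_☉ ≈ 10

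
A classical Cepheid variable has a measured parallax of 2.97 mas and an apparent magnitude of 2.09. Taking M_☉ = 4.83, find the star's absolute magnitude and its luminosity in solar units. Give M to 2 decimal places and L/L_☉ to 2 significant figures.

M ≈ -5.55; L/L_☉ ≈ 14000

d = 1/p = 1000/2.97 mas = 336.7 pc
M = m − 5 log₁₀ d + 5 = 2.09 − 5·2.5272 + 5 = -5.546
M − M_☉ = -5.546 − 4.83 = -10.376
L/L_☉ = 10^(−0.4 × -10.376) = 14140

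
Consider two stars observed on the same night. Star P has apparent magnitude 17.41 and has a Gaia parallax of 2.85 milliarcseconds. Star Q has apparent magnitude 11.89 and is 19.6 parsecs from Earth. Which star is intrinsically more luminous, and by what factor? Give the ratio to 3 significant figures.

Star P is more luminous, by a factor of 1.99.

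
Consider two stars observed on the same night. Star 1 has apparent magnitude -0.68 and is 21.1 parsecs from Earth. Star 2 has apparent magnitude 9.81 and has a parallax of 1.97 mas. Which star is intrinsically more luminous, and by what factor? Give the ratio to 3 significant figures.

Star 1 is more luminous, by a factor of 27.1.

Star 1: M = m − 5 log₁₀ d + 5 = -0.68 − 5·1.3243 + 5 = -2.301
Star 2: p = 1.97 mas = 1.97×10^-3″ → d = 1/p = 507.6 pc
Star 2: M = m − 5 log₁₀ d + 5 = 9.81 − 5·2.7055 + 5 = 1.282
ΔM = M_1 − M_2 = -2.301 − (1.282) = -3.584; smaller M is more luminous → Star 1.
L ratio = 10^(0.4 |ΔM|) = 10^1.433 = 27.13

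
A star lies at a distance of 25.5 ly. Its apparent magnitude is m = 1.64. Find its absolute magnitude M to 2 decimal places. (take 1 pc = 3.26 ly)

M ≈ 2.17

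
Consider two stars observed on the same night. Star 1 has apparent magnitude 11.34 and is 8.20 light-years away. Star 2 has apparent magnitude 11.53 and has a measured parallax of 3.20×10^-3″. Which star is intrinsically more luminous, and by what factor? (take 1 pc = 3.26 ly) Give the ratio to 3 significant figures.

Star 2 is more luminous, by a factor of 13000.

Star 1: d = 8.20 ly / 3.26 = 2.515 pc
Star 1: M = m − 5 log₁₀ d + 5 = 11.34 − 5·0.4006 + 5 = 14.337
Star 2: d = 1/p = 1/3.20×10^-3″ = 312.5 pc
Star 2: M = m − 5 log₁₀ d + 5 = 11.53 − 5·2.4949 + 5 = 4.056
ΔM = M_1 − M_2 = 14.337 − (4.056) = 10.281; smaller M is more luminous → Star 2.
L ratio = 10^(0.4 |ΔM|) = 10^4.113 = 12960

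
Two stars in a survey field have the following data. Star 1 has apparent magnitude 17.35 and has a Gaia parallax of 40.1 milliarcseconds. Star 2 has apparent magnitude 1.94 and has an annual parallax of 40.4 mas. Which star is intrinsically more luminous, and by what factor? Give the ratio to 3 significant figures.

Star 2 is more luminous, by a factor of 1.44×10^6.

Star 1: p = 40.1 mas = 0.0401″ → d = 1/p = 24.94 pc
Star 1: M = m − 5 log₁₀ d + 5 = 17.35 − 5·1.3969 + 5 = 15.366
Star 2: p = 40.4 mas = 0.0404″ → d = 1/p = 24.75 pc
Star 2: M = m − 5 log₁₀ d + 5 = 1.94 − 5·1.3936 + 5 = -0.028
ΔM = M_1 − M_2 = 15.366 − (-0.028) = 15.394; smaller M is more luminous → Star 2.
L ratio = 10^(0.4 |ΔM|) = 10^6.158 = 1.437×10^6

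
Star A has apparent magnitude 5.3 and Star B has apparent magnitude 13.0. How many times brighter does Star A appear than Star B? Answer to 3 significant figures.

1200

Δm = 5.3 − (13.0) = -7.7
Flux ratio = 10^(−0.4 Δm) = 10^(−0.4 × -7.7) = 10^3.080 = 1202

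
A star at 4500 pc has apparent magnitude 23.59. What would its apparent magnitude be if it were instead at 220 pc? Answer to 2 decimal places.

Flux ∝ 1/d², so Δm = 5 log₁₀(d₂/d₁) = 5 log₁₀(220/4500) = -6.554
m₂ = m₁ + Δm = 23.59 + (-6.554) = 17.036

m ≈ 17.04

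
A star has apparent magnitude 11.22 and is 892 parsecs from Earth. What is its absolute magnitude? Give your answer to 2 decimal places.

5 log₁₀(d/10 pc) = 5 log₁₀(892.0) − 5 = 9.752
M = m − 5 log₁₀(d/10) = 11.22 − 9.752 = 1.468

M ≈ 1.47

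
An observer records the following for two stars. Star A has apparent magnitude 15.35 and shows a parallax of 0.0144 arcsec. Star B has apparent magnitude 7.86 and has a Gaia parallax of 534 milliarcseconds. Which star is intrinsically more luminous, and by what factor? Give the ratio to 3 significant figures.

Star A is more luminous, by a factor of 1.39.

Star A: d = 1/p = 1/0.0144″ = 69.44 pc
Star A: M = m − 5 log₁₀ d + 5 = 15.35 − 5·1.8416 + 5 = 11.142
Star B: p = 534 mas = 0.534″ → d = 1/p = 1.873 pc
Star B: M = m − 5 log₁₀ d + 5 = 7.86 − 5·0.2725 + 5 = 11.498
ΔM = M_A − M_B = 11.142 − (11.498) = -0.356; smaller M is more luminous → Star A.
L ratio = 10^(0.4 |ΔM|) = 10^0.142 = 1.388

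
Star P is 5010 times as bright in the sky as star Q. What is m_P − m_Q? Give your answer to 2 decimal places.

m_P − m_Q ≈ -9.25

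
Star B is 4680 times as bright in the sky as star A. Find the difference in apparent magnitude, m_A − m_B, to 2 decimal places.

m_A − m_B ≈ 9.18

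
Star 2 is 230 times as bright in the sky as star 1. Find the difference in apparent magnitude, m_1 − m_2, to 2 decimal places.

m_1 − m_2 ≈ 5.90

Pogson: Δm = −2.5 log₁₀(ratio) = −2.5 log₁₀(230) = −2.5 × 2.3617 = -5.904
Star 2 is brighter so has the smaller magnitude: m_1 − m_2 is positive.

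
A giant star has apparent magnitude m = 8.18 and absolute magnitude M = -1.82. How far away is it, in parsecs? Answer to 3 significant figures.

Distance modulus: m − M = 8.18 − (-1.82) = 10.000
m − M = 5 log₁₀ d − 5
log₁₀ d = (m − M)/5 + 1 = 3.0000
d = 10^3.0000 = 1000 pc

d ≈ 1000 pc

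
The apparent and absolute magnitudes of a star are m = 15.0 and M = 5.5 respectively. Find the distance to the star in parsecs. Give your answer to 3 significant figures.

d ≈ 794 pc

μ = m − M = 9.500
m − M = 5 log₁₀ d − 5
log₁₀ d = (m − M)/5 + 1 = 2.9000
d = 10^2.9000 = 794.3 pc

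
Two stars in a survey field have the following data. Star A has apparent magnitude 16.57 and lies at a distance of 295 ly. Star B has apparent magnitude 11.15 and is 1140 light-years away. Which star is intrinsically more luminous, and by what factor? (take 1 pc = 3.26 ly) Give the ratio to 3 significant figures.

Star B is more luminous, by a factor of 2200.

Star A: d = 295 ly / 3.26 = 90.49 pc
Star A: M = m − 5 log₁₀ d + 5 = 16.57 − 5·1.9566 + 5 = 11.787
Star B: d = 1140 ly / 3.26 = 349.7 pc
Star B: M = m − 5 log₁₀ d + 5 = 11.15 − 5·2.5437 + 5 = 3.432
ΔM = M_A − M_B = 11.787 − (3.432) = 8.355; smaller M is more luminous → Star B.
L ratio = 10^(0.4 |ΔM|) = 10^3.342 = 2199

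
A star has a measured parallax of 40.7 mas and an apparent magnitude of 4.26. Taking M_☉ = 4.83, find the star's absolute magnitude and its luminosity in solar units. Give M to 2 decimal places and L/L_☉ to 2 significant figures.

M ≈ 2.31; L/L_☉ ≈ 10

d = 1/p = 1000/40.7 mas = 24.57 pc
M = m − 5 log₁₀ d + 5 = 4.26 − 5·1.3904 + 5 = 2.308
M − M_☉ = 2.308 − 4.83 = -2.522
L/L_☉ = 10^(−0.4 × -2.522) = 10.20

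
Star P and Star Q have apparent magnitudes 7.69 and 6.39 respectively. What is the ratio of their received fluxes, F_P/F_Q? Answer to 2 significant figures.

Magnitude difference = 1.30
Flux ratio = 10^(−0.4 Δm) = 10^(−0.4 × 1.30) = 10^-0.520 = 0.3020

F_P/F_Q ≈ 0.30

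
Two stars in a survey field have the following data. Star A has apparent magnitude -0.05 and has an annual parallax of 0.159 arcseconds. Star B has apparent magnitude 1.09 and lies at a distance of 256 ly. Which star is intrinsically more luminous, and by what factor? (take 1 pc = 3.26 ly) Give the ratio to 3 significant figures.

Star B is more luminous, by a factor of 54.6.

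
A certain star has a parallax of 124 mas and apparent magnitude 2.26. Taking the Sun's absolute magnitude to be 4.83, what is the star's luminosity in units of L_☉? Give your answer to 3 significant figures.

L/L_☉ ≈ 6.94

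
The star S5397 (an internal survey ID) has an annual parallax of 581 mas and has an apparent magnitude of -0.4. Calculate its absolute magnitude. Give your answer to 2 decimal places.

M ≈ 3.42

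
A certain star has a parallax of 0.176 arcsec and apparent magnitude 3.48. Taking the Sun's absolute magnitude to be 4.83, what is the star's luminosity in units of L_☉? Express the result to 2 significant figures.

d = 1/p = 1/0.176″ = 5.682 pc
M = m − 5 log₁₀ d + 5 = 3.48 − 5·0.7545 + 5 = 4.708
M − M_☉ = 4.708 − 4.83 = -0.122
L/L_☉ = 10^(−0.4 × -0.122) = 1.119

L/L_☉ ≈ 1.1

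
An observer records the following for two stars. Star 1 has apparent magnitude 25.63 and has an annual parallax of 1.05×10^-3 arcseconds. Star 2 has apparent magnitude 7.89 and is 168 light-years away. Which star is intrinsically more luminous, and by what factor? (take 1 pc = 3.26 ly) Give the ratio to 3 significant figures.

Star 2 is more luminous, by a factor of 36500.

Star 1: d = 1/p = 1/1.05×10^-3″ = 952.4 pc
Star 1: M = m − 5 log₁₀ d + 5 = 25.63 − 5·2.9788 + 5 = 15.736
Star 2: d = 168 ly / 3.26 = 51.53 pc
Star 2: M = m − 5 log₁₀ d + 5 = 7.89 − 5·1.7121 + 5 = 4.330
ΔM = M_1 − M_2 = 15.736 − (4.330) = 11.406; smaller M is more luminous → Star 2.
L ratio = 10^(0.4 |ΔM|) = 10^4.563 = 36520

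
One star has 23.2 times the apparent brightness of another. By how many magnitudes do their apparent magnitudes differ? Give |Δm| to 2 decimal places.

Pogson: Δm = −2.5 log₁₀(ratio) = −2.5 log₁₀(23.2) = −2.5 × 1.3655 = -3.414

|Δm| ≈ 3.41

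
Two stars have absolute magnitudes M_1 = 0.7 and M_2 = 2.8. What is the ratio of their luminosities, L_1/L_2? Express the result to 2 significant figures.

ΔM = M_1 − M_2 = -2.1
L_1/L_2 = 10^(−0.4 ΔM) = 10^0.840 = 6.918

L_1/L_2 ≈ 6.9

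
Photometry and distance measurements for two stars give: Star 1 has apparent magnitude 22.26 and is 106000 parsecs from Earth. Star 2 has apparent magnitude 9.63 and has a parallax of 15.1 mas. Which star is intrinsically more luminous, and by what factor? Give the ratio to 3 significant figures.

Star 1: M = m − 5 log₁₀ d + 5 = 22.26 − 5·5.0253 + 5 = 2.133
Star 2: p = 15.1 mas = 0.0151″ → d = 1/p = 66.23 pc
Star 2: M = m − 5 log₁₀ d + 5 = 9.63 − 5·1.8210 + 5 = 5.525
ΔM = M_1 − M_2 = 2.133 − (5.525) = -3.391; smaller M is more luminous → Star 1.
L ratio = 10^(0.4 |ΔM|) = 10^1.357 = 22.73

Star 1 is more luminous, by a factor of 22.7.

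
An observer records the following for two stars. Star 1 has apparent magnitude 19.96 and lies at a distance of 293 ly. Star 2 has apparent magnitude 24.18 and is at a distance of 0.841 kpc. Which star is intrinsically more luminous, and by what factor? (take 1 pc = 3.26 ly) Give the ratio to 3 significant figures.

Star 1: d = 293 ly / 3.26 = 89.88 pc
Star 1: M = m − 5 log₁₀ d + 5 = 19.96 − 5·1.9537 + 5 = 15.192
Star 2: d = 0.841 kpc = 841.0 pc
Star 2: M = m − 5 log₁₀ d + 5 = 24.18 − 5·2.9248 + 5 = 14.556
ΔM = M_1 − M_2 = 15.192 − (14.556) = 0.636; smaller M is more luminous → Star 2.
L ratio = 10^(0.4 |ΔM|) = 10^0.254 = 1.796

Star 2 is more luminous, by a factor of 1.80.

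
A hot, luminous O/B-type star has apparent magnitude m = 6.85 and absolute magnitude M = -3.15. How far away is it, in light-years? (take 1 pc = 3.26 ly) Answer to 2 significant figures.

d ≈ 3300 ly

μ = m − M = 10.000
m − M = 5 log₁₀ d − 5
log₁₀ d = (m − M)/5 + 1 = 3.0000
d = 10^3.0000 = 1000 pc
= 3260 ly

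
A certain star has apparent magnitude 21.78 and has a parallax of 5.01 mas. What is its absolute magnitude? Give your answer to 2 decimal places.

p = 5.01 mas = 5.01×10^-3″ → d = 1/p = 199.6 pc
5 log₁₀(d/10 pc) = 5 log₁₀(199.6) − 5 = 6.501
M = m − 5 log₁₀(d/10) = 21.78 − 6.501 = 15.279

M ≈ 15.28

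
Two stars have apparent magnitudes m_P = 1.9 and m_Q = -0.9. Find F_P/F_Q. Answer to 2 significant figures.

F_P/F_Q ≈ 0.076

Magnitude difference = 2.8
Flux ratio = 10^(−0.4 Δm) = 10^(−0.4 × 2.8) = 10^-1.120 = 0.07586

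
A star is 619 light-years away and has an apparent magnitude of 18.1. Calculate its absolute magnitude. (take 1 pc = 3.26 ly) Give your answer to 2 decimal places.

d = 619 ly / 3.26 = 189.9 pc
5 log₁₀(d/10 pc) = 5 log₁₀(189.9) − 5 = 6.392
M = m − 5 log₁₀(d/10) = 18.1 − 6.392 = 11.708

M ≈ 11.71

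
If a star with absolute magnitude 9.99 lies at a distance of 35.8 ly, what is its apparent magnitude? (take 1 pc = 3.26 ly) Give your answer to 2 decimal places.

d = 35.8 ly / 3.26 = 10.98 pc
m = M + 5 log₁₀ d − 5 = 9.99 + 5·1.0407 − 5 = 10.193

m ≈ 10.19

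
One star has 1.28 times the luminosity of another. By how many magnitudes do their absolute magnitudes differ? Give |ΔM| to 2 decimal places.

Pogson: ΔM = −2.5 log₁₀(ratio) = −2.5 log₁₀(1.28) = −2.5 × 0.1072 = -0.268

|ΔM| ≈ 0.27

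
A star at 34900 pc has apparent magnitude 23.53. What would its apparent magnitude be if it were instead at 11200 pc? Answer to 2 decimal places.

Flux ∝ 1/d², so Δm = 5 log₁₀(d₂/d₁) = 5 log₁₀(11200/34900) = -2.468
m₂ = m₁ + Δm = 23.53 + (-2.468) = 21.062

m ≈ 21.06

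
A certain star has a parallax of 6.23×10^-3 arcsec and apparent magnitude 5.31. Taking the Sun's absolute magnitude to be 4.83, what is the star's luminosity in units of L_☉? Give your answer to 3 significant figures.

d = 1/p = 1/6.23×10^-3″ = 160.5 pc
M = m − 5 log₁₀ d + 5 = 5.31 − 5·2.2055 + 5 = -0.718
M − M_☉ = -0.718 − 4.83 = -5.548
L/L_☉ = 10^(−0.4 × -5.548) = 165.6

L/L_☉ ≈ 166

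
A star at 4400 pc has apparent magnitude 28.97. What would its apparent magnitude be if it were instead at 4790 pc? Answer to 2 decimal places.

Flux ∝ 1/d², so Δm = 5 log₁₀(d₂/d₁) = 5 log₁₀(4790/4400) = 0.184
m₂ = m₁ + Δm = 28.97 + (0.184) = 29.154

m ≈ 29.15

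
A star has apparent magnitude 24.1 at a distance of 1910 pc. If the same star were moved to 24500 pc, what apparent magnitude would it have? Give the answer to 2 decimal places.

m ≈ 29.64

Flux ∝ 1/d², so Δm = 5 log₁₀(d₂/d₁) = 5 log₁₀(24500/1910) = 5.541
m₂ = m₁ + Δm = 24.1 + (5.541) = 29.641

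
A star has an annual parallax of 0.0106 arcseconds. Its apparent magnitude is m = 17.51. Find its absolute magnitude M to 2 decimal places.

M ≈ 12.64

d = 1/p = 1/0.0106″ = 94.34 pc
5 log₁₀(d/10 pc) = 5 log₁₀(94.34) − 5 = 4.873
M = m − 5 log₁₀(d/10) = 17.51 − 4.873 = 12.637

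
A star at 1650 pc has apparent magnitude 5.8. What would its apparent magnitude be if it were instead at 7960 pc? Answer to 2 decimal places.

Flux ∝ 1/d², so Δm = 5 log₁₀(d₂/d₁) = 5 log₁₀(7960/1650) = 3.417
m₂ = m₁ + Δm = 5.8 + (3.417) = 9.217

m ≈ 9.22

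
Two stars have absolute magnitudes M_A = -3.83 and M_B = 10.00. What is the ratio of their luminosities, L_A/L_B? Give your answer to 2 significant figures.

ΔM = M_A − M_B = -13.83
L_A/L_B = 10^(−0.4 ΔM) = 10^5.532 = 340400

L_A/L_B ≈ 340000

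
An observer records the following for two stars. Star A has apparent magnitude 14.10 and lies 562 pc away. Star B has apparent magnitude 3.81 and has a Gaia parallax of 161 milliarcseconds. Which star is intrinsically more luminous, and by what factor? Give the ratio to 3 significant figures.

Star A: M = m − 5 log₁₀ d + 5 = 14.10 − 5·2.7497 + 5 = 5.351
Star B: p = 161 mas = 0.161″ → d = 1/p = 6.211 pc
Star B: M = m − 5 log₁₀ d + 5 = 3.81 − 5·0.7932 + 5 = 4.844
ΔM = M_A − M_B = 5.351 − (4.844) = 0.507; smaller M is more luminous → Star B.
L ratio = 10^(0.4 |ΔM|) = 10^0.203 = 1.595

Star B is more luminous, by a factor of 1.60.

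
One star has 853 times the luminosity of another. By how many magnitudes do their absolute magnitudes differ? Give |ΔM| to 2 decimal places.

Pogson: ΔM = −2.5 log₁₀(ratio) = −2.5 log₁₀(853) = −2.5 × 2.9309 = -7.327

|ΔM| ≈ 7.33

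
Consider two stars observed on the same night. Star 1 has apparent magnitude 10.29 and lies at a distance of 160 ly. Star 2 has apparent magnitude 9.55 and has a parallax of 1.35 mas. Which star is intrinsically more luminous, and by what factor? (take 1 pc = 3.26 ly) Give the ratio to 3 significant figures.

Star 2 is more luminous, by a factor of 450.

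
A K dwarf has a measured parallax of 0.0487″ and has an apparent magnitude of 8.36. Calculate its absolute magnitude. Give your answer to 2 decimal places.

M ≈ 6.80

d = 1/p = 1/0.0487″ = 20.53 pc
5 log₁₀(d/10 pc) = 5 log₁₀(20.53) − 5 = 1.562
M = m − 5 log₁₀(d/10) = 8.36 − 1.562 = 6.798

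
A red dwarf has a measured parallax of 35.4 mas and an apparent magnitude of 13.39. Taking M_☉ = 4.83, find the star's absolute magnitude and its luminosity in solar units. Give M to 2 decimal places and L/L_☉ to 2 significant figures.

M ≈ 11.14; L/L_☉ ≈ 3.0×10^-3

d = 1/p = 1000/35.4 mas = 28.25 pc
M = m − 5 log₁₀ d + 5 = 13.39 − 5·1.4510 + 5 = 11.135
M − M_☉ = 11.135 − 4.83 = 6.305
L/L_☉ = 10^(−0.4 × 6.305) = 3.006×10^-3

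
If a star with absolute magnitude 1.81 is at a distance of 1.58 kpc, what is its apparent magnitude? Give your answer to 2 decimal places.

m ≈ 12.80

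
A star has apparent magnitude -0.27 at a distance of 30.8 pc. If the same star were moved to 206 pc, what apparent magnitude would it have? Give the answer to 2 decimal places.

m ≈ 3.86

Flux ∝ 1/d², so Δm = 5 log₁₀(d₂/d₁) = 5 log₁₀(206/30.8) = 4.127
m₂ = m₁ + Δm = -0.27 + (4.127) = 3.857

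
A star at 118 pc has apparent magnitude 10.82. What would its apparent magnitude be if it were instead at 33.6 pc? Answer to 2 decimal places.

m ≈ 8.09

Flux ∝ 1/d², so Δm = 5 log₁₀(d₂/d₁) = 5 log₁₀(33.6/118) = -2.728
m₂ = m₁ + Δm = 10.82 + (-2.728) = 8.092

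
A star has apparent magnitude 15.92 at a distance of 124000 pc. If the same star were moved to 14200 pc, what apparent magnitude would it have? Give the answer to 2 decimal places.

Flux ∝ 1/d², so Δm = 5 log₁₀(d₂/d₁) = 5 log₁₀(14200/124000) = -4.706
m₂ = m₁ + Δm = 15.92 + (-4.706) = 11.214

m ≈ 11.21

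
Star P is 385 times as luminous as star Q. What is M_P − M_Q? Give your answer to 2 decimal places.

M_P − M_Q ≈ -6.46

Pogson: ΔM = −2.5 log₁₀(ratio) = −2.5 log₁₀(385) = −2.5 × 2.5855 = -6.464
Star P is brighter, so it has the smaller magnitude: the difference is negative.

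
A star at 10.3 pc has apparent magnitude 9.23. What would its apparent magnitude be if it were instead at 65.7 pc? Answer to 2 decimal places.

m ≈ 13.25

Flux ∝ 1/d², so Δm = 5 log₁₀(d₂/d₁) = 5 log₁₀(65.7/10.3) = 4.024
m₂ = m₁ + Δm = 9.23 + (4.024) = 13.254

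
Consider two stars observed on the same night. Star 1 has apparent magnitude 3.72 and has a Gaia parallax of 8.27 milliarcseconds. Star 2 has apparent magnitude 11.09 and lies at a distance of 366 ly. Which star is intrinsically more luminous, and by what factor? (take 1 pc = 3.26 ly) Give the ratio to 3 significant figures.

Star 1 is more luminous, by a factor of 1030.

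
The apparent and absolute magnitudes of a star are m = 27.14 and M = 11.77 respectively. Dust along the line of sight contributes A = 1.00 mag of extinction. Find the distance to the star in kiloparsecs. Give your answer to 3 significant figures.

d ≈ 7.48 kpc

m − M = 5 log₁₀(d/10 pc) + A  ⇒  27.14 − (11.77) − 1.00 = 5 log₁₀(d/10)
14.370 = 5 log₁₀(d/10)
log₁₀ d = (m − M − A)/5 + 1 = 3.8740
d = 10^3.8740 = 7482 pc
= 7.482 kpc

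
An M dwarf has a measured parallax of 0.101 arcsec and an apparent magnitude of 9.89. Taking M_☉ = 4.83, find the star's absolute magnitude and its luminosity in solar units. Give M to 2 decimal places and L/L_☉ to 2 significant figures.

d = 1/p = 1/0.101″ = 9.901 pc
M = m − 5 log₁₀ d + 5 = 9.89 − 5·0.9957 + 5 = 9.912
M − M_☉ = 9.912 − 4.83 = 5.082
L/L_☉ = 10^(−0.4 × 5.082) = 9.276×10^-3

M ≈ 9.91; L/L_☉ ≈ 9.3×10^-3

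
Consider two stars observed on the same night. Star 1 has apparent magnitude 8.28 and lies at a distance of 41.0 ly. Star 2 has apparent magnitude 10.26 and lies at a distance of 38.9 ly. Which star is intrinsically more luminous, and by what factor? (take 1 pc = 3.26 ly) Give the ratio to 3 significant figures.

Star 1 is more luminous, by a factor of 6.88.

Star 1: d = 41.0 ly / 3.26 = 12.58 pc
Star 1: M = m − 5 log₁₀ d + 5 = 8.28 − 5·1.0996 + 5 = 7.782
Star 2: d = 38.9 ly / 3.26 = 11.93 pc
Star 2: M = m − 5 log₁₀ d + 5 = 10.26 − 5·1.0767 + 5 = 9.876
ΔM = M_1 − M_2 = 7.782 − (9.876) = -2.094; smaller M is more luminous → Star 1.
L ratio = 10^(0.4 |ΔM|) = 10^0.838 = 6.881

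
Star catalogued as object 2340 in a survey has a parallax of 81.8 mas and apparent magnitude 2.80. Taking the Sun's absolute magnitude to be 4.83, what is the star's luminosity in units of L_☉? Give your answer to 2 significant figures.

d = 1/p = 1000/81.8 mas = 12.22 pc
M = m − 5 log₁₀ d + 5 = 2.80 − 5·1.0872 + 5 = 2.364
M − M_☉ = 2.364 − 4.83 = -2.466
L/L_☉ = 10^(−0.4 × -2.466) = 9.694

L/L_☉ ≈ 9.7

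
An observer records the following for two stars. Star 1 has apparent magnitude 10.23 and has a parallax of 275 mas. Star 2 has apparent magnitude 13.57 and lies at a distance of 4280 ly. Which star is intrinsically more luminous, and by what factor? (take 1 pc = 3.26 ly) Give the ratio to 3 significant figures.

Star 2 is more luminous, by a factor of 6010.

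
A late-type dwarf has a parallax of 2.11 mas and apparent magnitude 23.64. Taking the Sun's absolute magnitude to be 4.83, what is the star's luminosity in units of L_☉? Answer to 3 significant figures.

d = 1/p = 1000/2.11 mas = 473.9 pc
M = m − 5 log₁₀ d + 5 = 23.64 − 5·2.6757 + 5 = 15.261
M − M_☉ = 15.261 − 4.83 = 10.431
L/L_☉ = 10^(−0.4 × 10.431) = 6.721×10^-5

L/L_☉ ≈ 6.72×10^-5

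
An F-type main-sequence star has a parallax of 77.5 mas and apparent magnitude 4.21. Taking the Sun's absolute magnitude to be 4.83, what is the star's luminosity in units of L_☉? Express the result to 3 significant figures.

L/L_☉ ≈ 2.95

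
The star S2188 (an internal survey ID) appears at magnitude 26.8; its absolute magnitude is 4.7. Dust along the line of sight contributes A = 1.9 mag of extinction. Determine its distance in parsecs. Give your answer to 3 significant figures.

m − M = 5 log₁₀(d/10 pc) + A  ⇒  26.8 − (4.7) − 1.9 = 5 log₁₀(d/10)
20.200 = 5 log₁₀(d/10)
log₁₀ d = (m − M − A)/5 + 1 = 5.0400
d = 10^5.0400 = 109600 pc

d ≈ 110000 pc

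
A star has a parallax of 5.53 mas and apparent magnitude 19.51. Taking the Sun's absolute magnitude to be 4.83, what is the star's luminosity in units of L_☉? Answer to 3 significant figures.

L/L_☉ ≈ 4.39×10^-4

d = 1/p = 1000/5.53 mas = 180.8 pc
M = m − 5 log₁₀ d + 5 = 19.51 − 5·2.2573 + 5 = 13.224
M − M_☉ = 13.224 − 4.83 = 8.394
L/L_☉ = 10^(−0.4 × 8.394) = 4.391×10^-4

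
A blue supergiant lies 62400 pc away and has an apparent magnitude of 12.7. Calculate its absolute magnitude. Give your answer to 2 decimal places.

5 log₁₀(d/10 pc) = 5 log₁₀(62400) − 5 = 18.976
M = m − 5 log₁₀(d/10) = 12.7 − 18.976 = -6.276

M ≈ -6.28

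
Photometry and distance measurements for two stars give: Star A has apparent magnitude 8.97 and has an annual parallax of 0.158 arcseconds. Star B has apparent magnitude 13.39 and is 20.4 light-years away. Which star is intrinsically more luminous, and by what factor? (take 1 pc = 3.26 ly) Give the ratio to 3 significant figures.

Star A: d = 1/p = 1/0.158″ = 6.329 pc
Star A: M = m − 5 log₁₀ d + 5 = 8.97 − 5·0.8013 + 5 = 9.963
Star B: d = 20.4 ly / 3.26 = 6.258 pc
Star B: M = m − 5 log₁₀ d + 5 = 13.39 − 5·0.7964 + 5 = 14.408
ΔM = M_A − M_B = 9.963 − (14.408) = -4.445; smaller M is more luminous → Star A.
L ratio = 10^(0.4 |ΔM|) = 10^1.778 = 59.96

Star A is more luminous, by a factor of 60.0.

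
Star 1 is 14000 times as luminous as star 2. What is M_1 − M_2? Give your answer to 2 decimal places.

M_1 − M_2 ≈ -10.37

Pogson: ΔM = −2.5 log₁₀(ratio) = −2.5 log₁₀(14000) = −2.5 × 4.1461 = -10.365
Star 1 is brighter, so it has the smaller magnitude: the difference is negative.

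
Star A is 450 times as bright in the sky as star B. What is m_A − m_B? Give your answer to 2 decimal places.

m_A − m_B ≈ -6.63

Pogson: Δm = −2.5 log₁₀(ratio) = −2.5 log₁₀(450) = −2.5 × 2.6532 = -6.633
Star A is brighter, so it has the smaller magnitude: the difference is negative.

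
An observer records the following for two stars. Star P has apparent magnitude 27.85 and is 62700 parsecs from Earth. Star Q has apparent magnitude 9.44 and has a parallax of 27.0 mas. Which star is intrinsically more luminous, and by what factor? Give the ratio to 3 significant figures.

Star Q is more luminous, by a factor of 8.07.

Star P: M = m − 5 log₁₀ d + 5 = 27.85 − 5·4.7973 + 5 = 8.864
Star Q: p = 27.0 mas = 0.0270″ → d = 1/p = 37.04 pc
Star Q: M = m − 5 log₁₀ d + 5 = 9.44 − 5·1.5686 + 5 = 6.597
ΔM = M_P − M_Q = 8.864 − (6.597) = 2.267; smaller M is more luminous → Star Q.
L ratio = 10^(0.4 |ΔM|) = 10^0.907 = 8.067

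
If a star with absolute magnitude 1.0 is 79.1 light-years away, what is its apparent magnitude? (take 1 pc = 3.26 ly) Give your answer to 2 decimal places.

m ≈ 2.92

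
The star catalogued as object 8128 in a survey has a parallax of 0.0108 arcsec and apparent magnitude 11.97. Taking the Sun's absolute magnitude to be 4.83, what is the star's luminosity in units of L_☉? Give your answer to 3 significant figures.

d = 1/p = 1/0.0108″ = 92.59 pc
M = m − 5 log₁₀ d + 5 = 11.97 − 5·1.9666 + 5 = 7.137
M − M_☉ = 7.137 − 4.83 = 2.307
L/L_☉ = 10^(−0.4 × 2.307) = 0.1194

L/L_☉ ≈ 0.119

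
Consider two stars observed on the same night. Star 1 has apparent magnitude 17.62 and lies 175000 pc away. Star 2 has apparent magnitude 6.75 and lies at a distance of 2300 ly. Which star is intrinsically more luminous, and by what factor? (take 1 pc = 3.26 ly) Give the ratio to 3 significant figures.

Star 1: M = m − 5 log₁₀ d + 5 = 17.62 − 5·5.2430 + 5 = -3.595
Star 2: d = 2300 ly / 3.26 = 705.5 pc
Star 2: M = m − 5 log₁₀ d + 5 = 6.75 − 5·2.8485 + 5 = -2.493
ΔM = M_1 − M_2 = -3.595 − (-2.493) = -1.103; smaller M is more luminous → Star 1.
L ratio = 10^(0.4 |ΔM|) = 10^0.441 = 2.761

Star 1 is more luminous, by a factor of 2.76.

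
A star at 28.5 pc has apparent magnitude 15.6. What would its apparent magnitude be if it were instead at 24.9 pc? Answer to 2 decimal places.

Flux ∝ 1/d², so Δm = 5 log₁₀(d₂/d₁) = 5 log₁₀(24.9/28.5) = -0.293
m₂ = m₁ + Δm = 15.6 + (-0.293) = 15.307

m ≈ 15.31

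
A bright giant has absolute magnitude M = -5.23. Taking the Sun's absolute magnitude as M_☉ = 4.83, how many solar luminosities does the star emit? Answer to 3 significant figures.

M − M_☉ = -5.23 − 4.83 = -10.060
L/L_☉ = 10^(−0.4 (M − M_☉)) = 10^4.024 = 10570

L/L_☉ ≈ 10600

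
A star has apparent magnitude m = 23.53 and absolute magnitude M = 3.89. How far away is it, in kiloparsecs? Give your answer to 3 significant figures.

d ≈ 84.7 kpc

Distance modulus: m − M = 23.53 − (3.89) = 19.640
m − M = 5 log₁₀ d − 5
log₁₀ d = (m − M)/5 + 1 = 4.9280
d = 10^4.9280 = 84720 pc
= 84.72 kpc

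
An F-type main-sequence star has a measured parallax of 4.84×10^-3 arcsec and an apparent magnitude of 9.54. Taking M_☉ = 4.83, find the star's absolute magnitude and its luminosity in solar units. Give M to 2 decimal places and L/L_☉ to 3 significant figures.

M ≈ 2.96; L/L_☉ ≈ 5.58

d = 1/p = 1/4.84×10^-3″ = 206.6 pc
M = m − 5 log₁₀ d + 5 = 9.54 − 5·2.3152 + 5 = 2.964
M − M_☉ = 2.964 − 4.83 = -1.866
L/L_☉ = 10^(−0.4 × -1.866) = 5.576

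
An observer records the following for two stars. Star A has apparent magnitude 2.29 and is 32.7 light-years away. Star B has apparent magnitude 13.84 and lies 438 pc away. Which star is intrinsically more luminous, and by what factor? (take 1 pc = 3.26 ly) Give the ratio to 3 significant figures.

Star A is more luminous, by a factor of 21.9.

Star A: d = 32.7 ly / 3.26 = 10.03 pc
Star A: M = m − 5 log₁₀ d + 5 = 2.29 − 5·1.0013 + 5 = 2.283
Star B: M = m − 5 log₁₀ d + 5 = 13.84 − 5·2.6415 + 5 = 5.633
ΔM = M_A − M_B = 2.283 − (5.633) = -3.349; smaller M is more luminous → Star A.
L ratio = 10^(0.4 |ΔM|) = 10^1.340 = 21.86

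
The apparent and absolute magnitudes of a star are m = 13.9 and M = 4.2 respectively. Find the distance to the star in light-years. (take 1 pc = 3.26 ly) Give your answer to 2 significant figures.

Distance modulus: m − M = 13.9 − (4.2) = 9.700
m − M = 5 log₁₀ d − 5
log₁₀ d = (m − M)/5 + 1 = 2.9400
d = 10^2.9400 = 871.0 pc
= 2839 ly

d ≈ 2800 ly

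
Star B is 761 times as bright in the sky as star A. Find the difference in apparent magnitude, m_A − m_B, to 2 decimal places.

m_A − m_B ≈ 7.20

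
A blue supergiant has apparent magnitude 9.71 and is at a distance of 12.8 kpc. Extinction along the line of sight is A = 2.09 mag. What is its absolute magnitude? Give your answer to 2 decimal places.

M ≈ -7.92

d = 12.8 kpc = 12800 pc
5 log₁₀(d/10 pc) = 5 log₁₀(12800) − 5 = 15.536
M = m − 5 log₁₀(d/10) − A = 9.71 − 15.536 − 2.09 = -7.916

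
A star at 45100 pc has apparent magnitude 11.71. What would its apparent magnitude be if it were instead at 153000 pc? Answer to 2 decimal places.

Flux ∝ 1/d², so Δm = 5 log₁₀(d₂/d₁) = 5 log₁₀(153000/45100) = 2.653
m₂ = m₁ + Δm = 11.71 + (2.653) = 14.363

m ≈ 14.36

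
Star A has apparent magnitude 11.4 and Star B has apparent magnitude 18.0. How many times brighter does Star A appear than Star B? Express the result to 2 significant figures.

440

Δm = 11.4 − (18.0) = -6.6
Flux ratio = 10^(−0.4 Δm) = 10^(−0.4 × -6.6) = 10^2.640 = 436.5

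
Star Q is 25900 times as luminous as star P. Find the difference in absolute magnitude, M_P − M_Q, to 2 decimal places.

Pogson: ΔM = −2.5 log₁₀(ratio) = −2.5 log₁₀(25900) = −2.5 × 4.4133 = -11.033
Star Q is brighter so has the smaller magnitude: M_P − M_Q is positive.

M_P − M_Q ≈ 11.03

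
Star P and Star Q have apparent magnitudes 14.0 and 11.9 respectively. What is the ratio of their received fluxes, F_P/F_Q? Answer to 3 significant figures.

Magnitude difference = 2.1
Flux ratio = 10^(−0.4 Δm) = 10^(−0.4 × 2.1) = 10^-0.840 = 0.1445

F_P/F_Q ≈ 0.145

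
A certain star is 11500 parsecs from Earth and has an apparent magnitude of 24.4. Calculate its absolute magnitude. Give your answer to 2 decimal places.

5 log₁₀(d/10 pc) = 5 log₁₀(11500) − 5 = 15.303
M = m − 5 log₁₀(d/10) = 24.4 − 15.303 = 9.097

M ≈ 9.10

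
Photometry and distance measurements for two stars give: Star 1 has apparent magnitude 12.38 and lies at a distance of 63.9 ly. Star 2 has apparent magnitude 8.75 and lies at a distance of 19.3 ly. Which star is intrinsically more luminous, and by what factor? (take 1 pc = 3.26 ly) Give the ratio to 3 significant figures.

Star 2 is more luminous, by a factor of 2.58.

Star 1: d = 63.9 ly / 3.26 = 19.60 pc
Star 1: M = m − 5 log₁₀ d + 5 = 12.38 − 5·1.2923 + 5 = 10.919
Star 2: d = 19.3 ly / 3.26 = 5.920 pc
Star 2: M = m − 5 log₁₀ d + 5 = 8.75 − 5·0.7723 + 5 = 9.888
ΔM = M_1 − M_2 = 10.919 − (9.888) = 1.030; smaller M is more luminous → Star 2.
L ratio = 10^(0.4 |ΔM|) = 10^0.412 = 2.583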